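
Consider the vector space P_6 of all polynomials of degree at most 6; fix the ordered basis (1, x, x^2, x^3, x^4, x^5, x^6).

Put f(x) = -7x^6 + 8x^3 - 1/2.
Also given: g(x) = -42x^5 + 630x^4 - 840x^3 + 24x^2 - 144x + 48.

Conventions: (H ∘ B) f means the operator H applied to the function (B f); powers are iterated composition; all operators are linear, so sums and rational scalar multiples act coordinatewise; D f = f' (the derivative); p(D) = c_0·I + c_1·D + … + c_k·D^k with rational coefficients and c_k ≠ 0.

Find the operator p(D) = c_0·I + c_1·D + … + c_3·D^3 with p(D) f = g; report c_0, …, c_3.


p(D) = D − 3·D^2 + D^3, i.e. c_0 = 0, c_1 = 1, c_2 = -3, c_3 = 1

D^0 f = -7x^6 + 8x^3 - 1/2
D^1 f = -42x^5 + 24x^2
D^2 f = -210x^4 + 48x
D^3 f = -840x^3 + 48
matching coefficients of g against c_0 f + c_1 Df + … from the top degree down determines the c_i
solution: c_0 = 0, c_1 = 1, c_2 = -3, c_3 = 1


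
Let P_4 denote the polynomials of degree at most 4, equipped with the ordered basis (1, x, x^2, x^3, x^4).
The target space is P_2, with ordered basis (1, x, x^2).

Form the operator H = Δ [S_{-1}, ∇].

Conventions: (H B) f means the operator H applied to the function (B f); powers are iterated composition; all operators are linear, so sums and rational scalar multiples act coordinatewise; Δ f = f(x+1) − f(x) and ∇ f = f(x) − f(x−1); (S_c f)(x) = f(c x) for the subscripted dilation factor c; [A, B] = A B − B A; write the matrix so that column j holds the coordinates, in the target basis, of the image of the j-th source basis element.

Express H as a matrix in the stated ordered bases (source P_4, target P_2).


image of 1: 0
image of x: 0
image of x^2: -4
image of x^3: 12x + 6
image of x^4: -24x^2 - 24x - 16
each image's coordinates form column j of the matrix

the matrix is [[0, 0, -4, 6, -16]; [0, 0, 0, 12, -24]; [0, 0, 0, 0, -24]] (rows listed top to bottom)


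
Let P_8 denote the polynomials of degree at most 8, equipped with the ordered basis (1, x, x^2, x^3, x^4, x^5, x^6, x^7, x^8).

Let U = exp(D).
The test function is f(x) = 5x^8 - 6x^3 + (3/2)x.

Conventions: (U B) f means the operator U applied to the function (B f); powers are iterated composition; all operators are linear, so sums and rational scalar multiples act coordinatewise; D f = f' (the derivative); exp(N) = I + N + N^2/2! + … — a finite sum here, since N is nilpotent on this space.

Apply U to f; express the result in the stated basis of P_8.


order-1 term: 40x^7 - 18x^2 + 3/2
order-2 term: 140x^6 - 18x
order-3 term: 280x^5 - 6
order-4 term: 350x^4
order-5 term: 280x^3
order-6 term: 140x^2
order-7 term: 40x
order-8 term: 5
the series for exp(D) f terminates at order 8
exp(D) f = 5x^8 + 40x^7 + 140x^6 + 280x^5 + 350x^4 + 274x^3 + 122x^2 + (47/2)x + 1/2

g(x) = 5x^8 + 40x^7 + 140x^6 + 280x^5 + 350x^4 + 274x^3 + 122x^2 + (47/2)x + 1/2


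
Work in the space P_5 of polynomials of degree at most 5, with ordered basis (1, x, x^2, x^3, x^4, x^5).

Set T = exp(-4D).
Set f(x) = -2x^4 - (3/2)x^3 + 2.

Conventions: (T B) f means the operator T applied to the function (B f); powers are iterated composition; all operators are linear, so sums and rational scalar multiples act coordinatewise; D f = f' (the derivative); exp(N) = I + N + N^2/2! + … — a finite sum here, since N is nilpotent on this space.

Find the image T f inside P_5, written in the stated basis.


g(x) = -2x^4 + (61/2)x^3 - 174x^2 + 440x - 414

order-1 term: 32x^3 + 18x^2
order-2 term: -192x^2 - 72x
order-3 term: 512x + 96
order-4 term: -512
the series for exp(-4D) f terminates at order 4
exp(-4D) f = -2x^4 + (61/2)x^3 - 174x^2 + 440x - 414


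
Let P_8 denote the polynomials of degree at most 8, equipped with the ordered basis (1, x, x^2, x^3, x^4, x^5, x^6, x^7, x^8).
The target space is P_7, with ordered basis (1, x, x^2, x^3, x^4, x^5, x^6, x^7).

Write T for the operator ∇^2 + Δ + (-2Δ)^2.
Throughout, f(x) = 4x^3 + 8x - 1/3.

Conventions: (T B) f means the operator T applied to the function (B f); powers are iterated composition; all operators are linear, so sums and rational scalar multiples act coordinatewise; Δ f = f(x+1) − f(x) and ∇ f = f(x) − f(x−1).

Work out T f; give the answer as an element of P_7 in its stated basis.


∇ f = 12x^2 - 12x + 12
∇ ∇ f = 24x - 24
Δ f = 12x^2 + 12x + 12
Δ f = 12x^2 + 12x + 12
(-2Δ) f = -24x^2 - 24x - 24
Δ (-2Δ) f = -48x - 48
(-2Δ) (-2Δ) f = 96x + 96
(∇^2 + Δ + (-2Δ)^2) f = 12x^2 + 132x + 84

the image equals g(x) = 12x^2 + 132x + 84


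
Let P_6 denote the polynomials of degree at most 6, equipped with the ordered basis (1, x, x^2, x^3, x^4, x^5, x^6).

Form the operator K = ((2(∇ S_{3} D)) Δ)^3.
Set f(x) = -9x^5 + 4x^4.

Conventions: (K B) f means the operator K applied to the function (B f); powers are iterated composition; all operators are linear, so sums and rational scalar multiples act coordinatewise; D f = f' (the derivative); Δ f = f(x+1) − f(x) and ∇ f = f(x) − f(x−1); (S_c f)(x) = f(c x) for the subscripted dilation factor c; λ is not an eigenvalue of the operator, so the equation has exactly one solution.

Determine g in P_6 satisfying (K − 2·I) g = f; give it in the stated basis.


g(x) = (9/2)x^5 - 2x^4

write g with unknown coordinates in the stated basis and equate coefficients in (K − 2·I) g = f
solving from the highest basis element down gives g = (9/2)x^5 - 2x^4
check: K g = 0
so K g − 2·g = -9x^5 + 4x^4 = f ✓


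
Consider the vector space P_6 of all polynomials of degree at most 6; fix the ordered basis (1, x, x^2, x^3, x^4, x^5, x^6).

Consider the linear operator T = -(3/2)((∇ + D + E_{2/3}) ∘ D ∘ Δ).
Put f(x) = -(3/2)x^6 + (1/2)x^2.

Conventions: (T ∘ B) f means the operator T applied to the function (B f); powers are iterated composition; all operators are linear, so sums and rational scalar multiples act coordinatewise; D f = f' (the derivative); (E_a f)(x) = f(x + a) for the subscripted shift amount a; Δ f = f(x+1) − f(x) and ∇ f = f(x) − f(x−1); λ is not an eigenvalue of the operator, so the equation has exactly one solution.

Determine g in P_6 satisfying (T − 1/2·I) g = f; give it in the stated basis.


the result is g(x) = 3x^6 - 270x^4 - 3420x^3 + 5759x^2 + 119470x + 549566/3

write g with unknown coordinates in the stated basis and equate coefficients in (T − 1/2·I) g = f
solving from the highest basis element down gives g = 3x^6 - 270x^4 - 3420x^3 + 5759x^2 + 119470x + 549566/3
check: T g = -135x^4 - 1710x^3 + 2880x^2 + 59735x + 274783/3
so T g − 1/2·g = -(3/2)x^6 + (1/2)x^2 = f ✓


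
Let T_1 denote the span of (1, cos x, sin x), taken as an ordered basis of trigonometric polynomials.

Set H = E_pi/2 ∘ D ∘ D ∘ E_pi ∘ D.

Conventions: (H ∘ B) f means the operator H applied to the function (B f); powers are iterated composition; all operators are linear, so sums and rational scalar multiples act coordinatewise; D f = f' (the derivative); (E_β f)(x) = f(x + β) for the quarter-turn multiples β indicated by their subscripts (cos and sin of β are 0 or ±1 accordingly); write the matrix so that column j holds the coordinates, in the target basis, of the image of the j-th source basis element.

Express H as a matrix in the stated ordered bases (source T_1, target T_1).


the matrix is [[0, 0, 0]; [0, -1, 0]; [0, 0, -1]] (rows listed top to bottom)

image of 1: 0
image of cos x: -cos x
image of sin x: -sin x
each image's coordinates form column j of the matrix


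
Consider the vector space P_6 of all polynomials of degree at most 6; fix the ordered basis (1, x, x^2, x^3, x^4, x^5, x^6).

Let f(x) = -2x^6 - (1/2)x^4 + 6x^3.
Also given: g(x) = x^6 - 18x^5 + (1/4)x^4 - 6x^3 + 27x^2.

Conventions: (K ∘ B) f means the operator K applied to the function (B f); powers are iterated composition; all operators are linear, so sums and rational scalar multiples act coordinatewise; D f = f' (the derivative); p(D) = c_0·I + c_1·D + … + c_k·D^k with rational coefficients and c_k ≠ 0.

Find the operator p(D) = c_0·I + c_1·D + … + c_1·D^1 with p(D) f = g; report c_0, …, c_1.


D^0 f = -2x^6 - (1/2)x^4 + 6x^3
D^1 f = -12x^5 - 2x^3 + 18x^2
matching coefficients of g against c_0 f + c_1 Df + … from the top degree down determines the c_i
solution: c_0 = -1/2, c_1 = 3/2

c_0 = -1/2, c_1 = 3/2


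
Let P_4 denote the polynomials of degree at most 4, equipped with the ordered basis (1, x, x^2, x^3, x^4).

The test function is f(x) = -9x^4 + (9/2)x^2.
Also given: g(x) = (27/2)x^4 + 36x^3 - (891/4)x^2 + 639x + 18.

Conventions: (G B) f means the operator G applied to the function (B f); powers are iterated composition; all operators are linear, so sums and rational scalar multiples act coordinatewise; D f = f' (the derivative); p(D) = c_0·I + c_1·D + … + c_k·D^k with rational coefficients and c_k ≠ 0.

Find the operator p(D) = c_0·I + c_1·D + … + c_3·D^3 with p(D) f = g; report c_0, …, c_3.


D^0 f = -9x^4 + (9/2)x^2
D^1 f = -36x^3 + 9x
D^2 f = -108x^2 + 9
D^3 f = -216x
matching coefficients of g against c_0 f + c_1 Df + … from the top degree down determines the c_i
solution: c_0 = -3/2, c_1 = -1, c_2 = 2, c_3 = -3

p(D) = -(3/2)·I − D + 2·D^2 − 3·D^3, i.e. c_0 = -3/2, c_1 = -1, c_2 = 2, c_3 = -3


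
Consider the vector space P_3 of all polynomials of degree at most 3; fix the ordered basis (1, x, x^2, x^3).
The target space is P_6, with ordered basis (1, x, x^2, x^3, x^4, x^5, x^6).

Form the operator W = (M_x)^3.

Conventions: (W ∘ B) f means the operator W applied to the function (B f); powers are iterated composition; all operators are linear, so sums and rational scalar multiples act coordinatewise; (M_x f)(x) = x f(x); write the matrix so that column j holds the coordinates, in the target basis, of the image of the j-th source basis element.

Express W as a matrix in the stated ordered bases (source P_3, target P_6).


the matrix is [[0, 0, 0, 0]; [0, 0, 0, 0]; [0, 0, 0, 0]; [1, 0, 0, 0]; [0, 1, 0, 0]; [0, 0, 1, 0]; [0, 0, 0, 1]] (rows listed top to bottom)

image of 1: x^3
image of x: x^4
image of x^2: x^5
image of x^3: x^6
each image's coordinates form column j of the matrix


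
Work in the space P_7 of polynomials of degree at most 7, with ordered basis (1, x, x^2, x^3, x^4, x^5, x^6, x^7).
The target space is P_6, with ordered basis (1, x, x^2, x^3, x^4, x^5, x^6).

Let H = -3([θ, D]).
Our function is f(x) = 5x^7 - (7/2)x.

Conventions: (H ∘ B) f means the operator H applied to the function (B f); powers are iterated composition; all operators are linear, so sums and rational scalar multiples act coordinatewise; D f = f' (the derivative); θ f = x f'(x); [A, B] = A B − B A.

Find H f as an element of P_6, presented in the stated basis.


g(x) = 105x^6 - 21/2

D f = 35x^6 - 7/2
θ D f = 210x^6
θ f = 35x^7 - (7/2)x
D θ f = 245x^6 - 7/2
[θ, D] f = -35x^6 + 7/2
(-3([θ, D])) f = 105x^6 - 21/2


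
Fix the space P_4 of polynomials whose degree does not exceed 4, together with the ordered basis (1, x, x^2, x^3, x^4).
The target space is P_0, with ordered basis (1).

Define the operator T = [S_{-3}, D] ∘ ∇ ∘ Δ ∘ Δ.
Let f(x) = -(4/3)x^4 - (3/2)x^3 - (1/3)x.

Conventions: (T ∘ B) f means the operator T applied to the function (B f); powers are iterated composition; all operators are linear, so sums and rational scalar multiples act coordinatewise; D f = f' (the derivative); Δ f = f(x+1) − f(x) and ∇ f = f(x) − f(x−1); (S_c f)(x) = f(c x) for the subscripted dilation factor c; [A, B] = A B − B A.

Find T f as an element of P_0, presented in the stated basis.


the result is g(x) = -128

Δ f = -(16/3)x^3 - (25/2)x^2 - (59/6)x - 19/6
Δ Δ f = -16x^2 - 41x - 83/3
∇ Δ Δ f = -32x - 25
D (∇ ∘ Δ ∘ Δ) f = -32
S_{-3} D (∇ ∘ Δ ∘ Δ) f = -32
S_{-3} (∇ ∘ Δ ∘ Δ) f = 96x - 25
D S_{-3} (∇ ∘ Δ ∘ Δ) f = 96
[S_{-3}, D] (∇ ∘ Δ ∘ Δ) f = -128


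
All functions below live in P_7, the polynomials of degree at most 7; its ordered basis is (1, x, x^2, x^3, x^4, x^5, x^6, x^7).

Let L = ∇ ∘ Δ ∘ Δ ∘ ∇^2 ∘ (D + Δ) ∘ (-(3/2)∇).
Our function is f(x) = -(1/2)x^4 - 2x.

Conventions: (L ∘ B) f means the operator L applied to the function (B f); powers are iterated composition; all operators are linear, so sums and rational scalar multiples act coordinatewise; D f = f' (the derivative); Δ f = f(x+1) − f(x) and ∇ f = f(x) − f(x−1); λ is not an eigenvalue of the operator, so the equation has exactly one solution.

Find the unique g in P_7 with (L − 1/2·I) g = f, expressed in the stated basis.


the image equals g(x) = x^4 + 4x

write g with unknown coordinates in the stated basis and equate coefficients in (L − 1/2·I) g = f
solving from the highest basis element down gives g = x^4 + 4x
check: L g = 0
so L g − 1/2·g = -(1/2)x^4 - 2x = f ✓


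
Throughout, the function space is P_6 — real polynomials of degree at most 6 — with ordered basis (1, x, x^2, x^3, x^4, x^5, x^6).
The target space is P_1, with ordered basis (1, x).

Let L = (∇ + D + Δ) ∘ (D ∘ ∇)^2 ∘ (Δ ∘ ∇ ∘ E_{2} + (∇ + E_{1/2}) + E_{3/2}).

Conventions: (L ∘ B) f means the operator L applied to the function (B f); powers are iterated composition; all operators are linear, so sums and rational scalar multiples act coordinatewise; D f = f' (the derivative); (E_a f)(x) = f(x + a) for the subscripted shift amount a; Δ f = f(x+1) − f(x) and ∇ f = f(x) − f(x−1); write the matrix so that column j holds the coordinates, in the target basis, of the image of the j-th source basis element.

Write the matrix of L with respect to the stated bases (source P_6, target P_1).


image of 1: 0
image of x: 0
image of x^2: 0
image of x^3: 0
image of x^4: 0
image of x^5: 720
image of x^6: 4320x + 2160
each image's coordinates form column j of the matrix

the matrix is [[0, 0, 0, 0, 0, 720, 2160]; [0, 0, 0, 0, 0, 0, 4320]] (rows listed top to bottom)


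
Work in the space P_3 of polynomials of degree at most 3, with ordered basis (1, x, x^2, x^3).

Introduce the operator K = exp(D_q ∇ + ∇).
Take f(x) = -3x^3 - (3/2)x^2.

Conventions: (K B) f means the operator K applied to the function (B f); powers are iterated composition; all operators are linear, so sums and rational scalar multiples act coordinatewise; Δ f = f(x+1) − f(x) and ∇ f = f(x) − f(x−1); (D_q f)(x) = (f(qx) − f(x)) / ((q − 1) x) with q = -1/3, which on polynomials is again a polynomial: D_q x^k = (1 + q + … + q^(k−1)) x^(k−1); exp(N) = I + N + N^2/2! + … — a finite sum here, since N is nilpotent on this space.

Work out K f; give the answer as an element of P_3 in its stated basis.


g(x) = -3x^3 - (21/2)x^2 - 9x - 3

order-1 term: -9x^2 + 9/2
order-2 term: -9x - 9/2
order-3 term: -3
the series for exp(D_q ∇ + ∇) f terminates at order 3
exp(D_q ∇ + ∇) f = -3x^3 - (21/2)x^2 - 9x - 3


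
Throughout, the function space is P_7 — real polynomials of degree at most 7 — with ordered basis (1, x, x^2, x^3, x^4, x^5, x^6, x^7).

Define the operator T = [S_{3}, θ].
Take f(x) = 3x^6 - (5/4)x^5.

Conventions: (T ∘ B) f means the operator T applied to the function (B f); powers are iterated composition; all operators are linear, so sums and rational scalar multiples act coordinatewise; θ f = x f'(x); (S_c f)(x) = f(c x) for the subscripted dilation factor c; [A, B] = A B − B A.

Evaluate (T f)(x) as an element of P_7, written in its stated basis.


θ f = 18x^6 - (25/4)x^5
S_{3} θ f = 13122x^6 - (6075/4)x^5
S_{3} f = 2187x^6 - (1215/4)x^5
θ S_{3} f = 13122x^6 - (6075/4)x^5
[S_{3}, θ] f = 0

g(x) = 0


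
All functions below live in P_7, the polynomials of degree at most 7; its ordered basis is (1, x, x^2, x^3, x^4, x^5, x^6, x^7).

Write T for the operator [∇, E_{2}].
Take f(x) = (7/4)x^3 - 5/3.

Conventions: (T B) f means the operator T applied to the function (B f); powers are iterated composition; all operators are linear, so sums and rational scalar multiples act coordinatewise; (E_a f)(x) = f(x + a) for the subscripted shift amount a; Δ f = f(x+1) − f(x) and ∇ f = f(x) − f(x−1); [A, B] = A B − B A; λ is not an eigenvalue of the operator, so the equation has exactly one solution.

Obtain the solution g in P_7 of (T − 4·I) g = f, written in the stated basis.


the result is g(x) = -(7/16)x^3 + 5/12

write g with unknown coordinates in the stated basis and equate coefficients in (T − 4·I) g = f
solving from the highest basis element down gives g = -(7/16)x^3 + 5/12
check: T g = 0
so T g − 4·g = (7/4)x^3 - 5/3 = f ✓


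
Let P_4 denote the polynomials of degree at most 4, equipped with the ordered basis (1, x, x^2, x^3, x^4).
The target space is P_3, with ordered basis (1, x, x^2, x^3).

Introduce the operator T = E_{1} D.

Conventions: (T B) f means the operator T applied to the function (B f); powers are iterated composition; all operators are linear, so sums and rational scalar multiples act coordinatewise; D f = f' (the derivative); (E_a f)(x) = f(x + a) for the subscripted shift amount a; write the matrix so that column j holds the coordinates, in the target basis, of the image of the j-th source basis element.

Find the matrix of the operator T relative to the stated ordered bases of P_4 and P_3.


image of 1: 0
image of x: 1
image of x^2: 2x + 2
image of x^3: 3x^2 + 6x + 3
image of x^4: 4x^3 + 12x^2 + 12x + 4
each image's coordinates form column j of the matrix

the matrix is [[0, 1, 2, 3, 4]; [0, 0, 2, 6, 12]; [0, 0, 0, 3, 12]; [0, 0, 0, 0, 4]] (rows listed top to bottom)


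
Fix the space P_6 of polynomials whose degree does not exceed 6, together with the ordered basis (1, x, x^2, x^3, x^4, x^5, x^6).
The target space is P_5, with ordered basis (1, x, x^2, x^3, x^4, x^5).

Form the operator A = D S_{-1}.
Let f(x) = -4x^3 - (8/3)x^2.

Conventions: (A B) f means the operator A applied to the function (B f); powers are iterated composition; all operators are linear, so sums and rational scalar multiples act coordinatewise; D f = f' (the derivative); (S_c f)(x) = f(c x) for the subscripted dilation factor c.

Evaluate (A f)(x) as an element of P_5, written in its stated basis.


S_{-1} f = 4x^3 - (8/3)x^2
D S_{-1} f = 12x^2 - (16/3)x

g(x) = 12x^2 - (16/3)x


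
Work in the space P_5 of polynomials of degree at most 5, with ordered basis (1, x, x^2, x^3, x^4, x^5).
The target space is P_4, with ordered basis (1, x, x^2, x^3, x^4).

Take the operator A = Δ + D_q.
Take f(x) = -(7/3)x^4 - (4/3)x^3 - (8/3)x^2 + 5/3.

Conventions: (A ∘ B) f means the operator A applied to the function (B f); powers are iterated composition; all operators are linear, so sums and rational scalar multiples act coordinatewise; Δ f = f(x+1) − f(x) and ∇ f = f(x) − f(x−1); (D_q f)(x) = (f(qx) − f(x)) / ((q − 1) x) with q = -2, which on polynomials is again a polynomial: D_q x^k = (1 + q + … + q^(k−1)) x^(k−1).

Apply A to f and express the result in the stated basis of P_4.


Δ f = -(28/3)x^3 - 18x^2 - (56/3)x - 19/3
D_q f = (35/3)x^3 - 4x^2 + (8/3)x
(Δ + D_q) f = (7/3)x^3 - 22x^2 - 16x - 19/3

g(x) = (7/3)x^3 - 22x^2 - 16x - 19/3


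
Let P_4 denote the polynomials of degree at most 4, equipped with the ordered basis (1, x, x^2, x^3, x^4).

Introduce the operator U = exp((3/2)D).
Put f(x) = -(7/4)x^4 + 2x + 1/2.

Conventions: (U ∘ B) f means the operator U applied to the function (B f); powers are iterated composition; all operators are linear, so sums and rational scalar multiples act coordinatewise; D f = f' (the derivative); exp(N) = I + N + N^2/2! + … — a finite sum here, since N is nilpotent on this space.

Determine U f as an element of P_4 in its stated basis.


g(x) = -(7/4)x^4 - (21/2)x^3 - (189/8)x^2 - (173/8)x - 343/64

order-1 term: -(21/2)x^3 + 3
order-2 term: -(189/8)x^2
order-3 term: -(189/8)x
order-4 term: -567/64
the series for exp((3/2)D) f terminates at order 4
exp((3/2)D) f = -(7/4)x^4 - (21/2)x^3 - (189/8)x^2 - (173/8)x - 343/64


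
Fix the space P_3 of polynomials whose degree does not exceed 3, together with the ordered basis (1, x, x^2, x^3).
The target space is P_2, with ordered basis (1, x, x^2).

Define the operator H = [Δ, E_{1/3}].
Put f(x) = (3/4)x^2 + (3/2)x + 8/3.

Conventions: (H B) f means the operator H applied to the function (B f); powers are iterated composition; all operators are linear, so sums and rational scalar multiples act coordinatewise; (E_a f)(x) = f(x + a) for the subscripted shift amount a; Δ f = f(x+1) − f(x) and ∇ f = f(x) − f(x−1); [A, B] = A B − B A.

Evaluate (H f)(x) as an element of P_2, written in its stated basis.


g(x) = 0

E_{1/3} f = (3/4)x^2 + 2x + 13/4
Δ E_{1/3} f = (3/2)x + 11/4
Δ f = (3/2)x + 9/4
E_{1/3} Δ f = (3/2)x + 11/4
[Δ, E_{1/3}] f = 0


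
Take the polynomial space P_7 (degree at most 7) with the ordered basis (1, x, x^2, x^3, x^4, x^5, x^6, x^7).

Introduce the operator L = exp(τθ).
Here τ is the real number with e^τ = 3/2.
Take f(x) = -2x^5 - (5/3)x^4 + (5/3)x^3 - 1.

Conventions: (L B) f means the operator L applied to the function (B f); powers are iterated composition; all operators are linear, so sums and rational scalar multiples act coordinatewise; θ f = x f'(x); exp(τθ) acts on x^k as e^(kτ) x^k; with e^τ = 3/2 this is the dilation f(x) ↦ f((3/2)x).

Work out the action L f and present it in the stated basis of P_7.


the result is g(x) = -(243/16)x^5 - (135/16)x^4 + (45/8)x^3 - 1

exp(τθ) x^k = e^(kτ) x^k; with e^τ = 3/2 this sends x^k to (3/2)^k x^k
x^3 ↦ 27/8 x^3
x^4 ↦ 81/16 x^4
x^5 ↦ 243/32 x^5
applying this coordinatewise to f: exp(τθ) f = -(243/16)x^5 - (135/16)x^4 + (45/8)x^3 - 1


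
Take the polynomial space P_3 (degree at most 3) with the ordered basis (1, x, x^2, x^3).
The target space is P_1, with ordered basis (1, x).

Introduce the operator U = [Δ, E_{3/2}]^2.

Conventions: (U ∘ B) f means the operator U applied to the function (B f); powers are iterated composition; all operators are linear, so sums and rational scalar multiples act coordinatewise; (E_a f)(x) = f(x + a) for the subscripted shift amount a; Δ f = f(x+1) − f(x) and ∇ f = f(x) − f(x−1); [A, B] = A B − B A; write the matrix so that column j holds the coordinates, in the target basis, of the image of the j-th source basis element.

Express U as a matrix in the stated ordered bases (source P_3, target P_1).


the matrix is [[0, 0, 0, 0]; [0, 0, 0, 0]] (rows listed top to bottom)

image of 1: 0
image of x: 0
image of x^2: 0
image of x^3: 0
each image's coordinates form column j of the matrix


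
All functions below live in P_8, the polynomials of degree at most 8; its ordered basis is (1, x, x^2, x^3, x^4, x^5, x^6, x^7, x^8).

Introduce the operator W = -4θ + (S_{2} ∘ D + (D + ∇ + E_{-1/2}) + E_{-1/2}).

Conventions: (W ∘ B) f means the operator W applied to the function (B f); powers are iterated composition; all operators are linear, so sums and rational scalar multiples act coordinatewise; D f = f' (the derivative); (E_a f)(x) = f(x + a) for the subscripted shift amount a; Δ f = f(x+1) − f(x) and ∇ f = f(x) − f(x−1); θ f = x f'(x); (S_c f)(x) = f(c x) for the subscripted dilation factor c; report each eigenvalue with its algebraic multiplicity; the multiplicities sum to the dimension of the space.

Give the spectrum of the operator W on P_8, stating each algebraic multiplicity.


image of 1: 2
image of x: -2x + 2
image of x^2: -6x^2 + 6x - 1/2
image of x^3: -10x^3 + 15x^2 - (3/2)x + 3/4
image of x^4: -14x^4 + 36x^3 - 3x^2 + 3x - 7/8
image of x^5: -18x^5 + 85x^4 - 5x^3 + (15/2)x^2 - (35/8)x + 15/16
image of x^6: -22x^6 + 198x^5 - (15/2)x^4 + 15x^3 - (105/8)x^2 + (45/8)x - 31/32
image of x^7: -26x^7 + 455x^6 - (21/2)x^5 + (105/4)x^4 - (245/8)x^3 + (315/16)x^2 - (217/32)x + 63/64
image of x^8: -30x^8 + 1032x^7 - 14x^6 + 42x^5 - (245/4)x^4 + (105/2)x^3 - (217/8)x^2 + (63/8)x - 127/128
the matrix is upper triangular; its diagonal is (2, -2, -6, -10, -14, -18, -22, -26, -30)
for a triangular matrix the eigenvalues are the diagonal entries, with algebraic multiplicity their repetition count

λ = -30 (multiplicity 1), λ = -26 (multiplicity 1), λ = -22 (multiplicity 1), λ = -18 (multiplicity 1), λ = -14 (multiplicity 1), λ = -10 (multiplicity 1), λ = -6 (multiplicity 1), λ = -2 (multiplicity 1), λ = 2 (multiplicity 1)


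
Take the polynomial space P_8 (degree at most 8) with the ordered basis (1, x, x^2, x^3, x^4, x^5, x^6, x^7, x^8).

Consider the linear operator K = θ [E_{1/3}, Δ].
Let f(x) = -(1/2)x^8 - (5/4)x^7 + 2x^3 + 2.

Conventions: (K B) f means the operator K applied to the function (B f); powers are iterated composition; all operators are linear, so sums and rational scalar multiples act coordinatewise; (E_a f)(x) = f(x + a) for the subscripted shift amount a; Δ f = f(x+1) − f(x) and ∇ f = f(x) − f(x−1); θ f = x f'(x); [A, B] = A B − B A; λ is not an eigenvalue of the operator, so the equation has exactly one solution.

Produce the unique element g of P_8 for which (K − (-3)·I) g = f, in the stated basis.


the result is g(x) = -(1/6)x^8 - (5/12)x^7 + (2/3)x^3 + 2/3

write g with unknown coordinates in the stated basis and equate coefficients in (K − (-3)·I) g = f
solving from the highest basis element down gives g = -(1/6)x^8 - (5/12)x^7 + (2/3)x^3 + 2/3
check: K g = 0
so K g − (-3)·g = -(1/2)x^8 - (5/4)x^7 + 2x^3 + 2 = f ✓


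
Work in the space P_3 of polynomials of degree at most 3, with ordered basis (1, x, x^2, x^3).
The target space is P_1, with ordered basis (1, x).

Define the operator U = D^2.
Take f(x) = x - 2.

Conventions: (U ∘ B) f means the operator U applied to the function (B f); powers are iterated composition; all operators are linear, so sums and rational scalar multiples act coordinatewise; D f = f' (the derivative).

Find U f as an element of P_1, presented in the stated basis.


the result is g(x) = 0

D f = 1
D D f = 0


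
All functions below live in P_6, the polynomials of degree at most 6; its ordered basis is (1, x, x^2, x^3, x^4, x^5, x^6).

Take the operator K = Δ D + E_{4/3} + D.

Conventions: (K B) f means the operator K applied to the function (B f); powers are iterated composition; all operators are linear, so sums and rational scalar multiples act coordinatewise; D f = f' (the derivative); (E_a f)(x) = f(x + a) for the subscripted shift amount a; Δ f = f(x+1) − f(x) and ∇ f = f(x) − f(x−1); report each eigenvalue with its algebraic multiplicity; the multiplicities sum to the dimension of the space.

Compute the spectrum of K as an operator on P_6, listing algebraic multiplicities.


λ = 1 (multiplicity 7)

image of 1: 1
image of x: x + 7/3
image of x^2: x^2 + (14/3)x + 34/9
image of x^3: x^3 + 7x^2 + (34/3)x + 145/27
image of x^4: x^4 + (28/3)x^3 + (68/3)x^2 + (580/27)x + 580/81
image of x^5: x^5 + (35/3)x^4 + (340/9)x^3 + (1450/27)x^2 + (2900/81)x + 2239/243
image of x^6: x^6 + 14x^5 + (170/3)x^4 + (2900/27)x^3 + (2900/27)x^2 + (4478/81)x + 8470/729
the matrix is upper triangular; its diagonal is (1, 1, 1, 1, 1, 1, 1)
for a triangular matrix the eigenvalues are the diagonal entries, with algebraic multiplicity their repetition count


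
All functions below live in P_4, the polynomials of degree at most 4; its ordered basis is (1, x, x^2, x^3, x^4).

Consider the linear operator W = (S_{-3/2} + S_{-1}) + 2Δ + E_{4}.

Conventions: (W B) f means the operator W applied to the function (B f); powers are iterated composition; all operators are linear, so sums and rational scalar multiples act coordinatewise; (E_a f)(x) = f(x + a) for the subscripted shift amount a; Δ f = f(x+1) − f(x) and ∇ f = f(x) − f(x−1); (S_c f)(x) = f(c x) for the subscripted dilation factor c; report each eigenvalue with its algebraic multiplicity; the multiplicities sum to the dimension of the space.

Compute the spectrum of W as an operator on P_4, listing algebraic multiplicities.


λ = -27/8 (multiplicity 1), λ = -3/2 (multiplicity 1), λ = 3 (multiplicity 1), λ = 17/4 (multiplicity 1), λ = 113/16 (multiplicity 1)

image of 1: 3
image of x: -(3/2)x + 6
image of x^2: (17/4)x^2 + 12x + 18
image of x^3: -(27/8)x^3 + 18x^2 + 54x + 66
image of x^4: (113/16)x^4 + 24x^3 + 108x^2 + 264x + 258
the matrix is upper triangular; its diagonal is (3, -3/2, 17/4, -27/8, 113/16)
for a triangular matrix the eigenvalues are the diagonal entries, with algebraic multiplicity their repetition count


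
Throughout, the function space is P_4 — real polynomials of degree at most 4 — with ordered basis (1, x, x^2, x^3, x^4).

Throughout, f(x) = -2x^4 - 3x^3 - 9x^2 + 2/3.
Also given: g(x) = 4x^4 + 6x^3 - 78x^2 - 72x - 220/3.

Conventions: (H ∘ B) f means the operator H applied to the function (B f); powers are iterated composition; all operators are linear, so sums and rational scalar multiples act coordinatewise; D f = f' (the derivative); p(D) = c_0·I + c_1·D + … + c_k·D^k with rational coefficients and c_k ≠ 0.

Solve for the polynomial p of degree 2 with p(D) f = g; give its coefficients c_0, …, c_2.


c_0 = -2, c_1 = 0, c_2 = 4

D^0 f = -2x^4 - 3x^3 - 9x^2 + 2/3
D^1 f = -8x^3 - 9x^2 - 18x
D^2 f = -24x^2 - 18x - 18
matching coefficients of g against c_0 f + c_1 Df + … from the top degree down determines the c_i
solution: c_0 = -2, c_1 = 0, c_2 = 4


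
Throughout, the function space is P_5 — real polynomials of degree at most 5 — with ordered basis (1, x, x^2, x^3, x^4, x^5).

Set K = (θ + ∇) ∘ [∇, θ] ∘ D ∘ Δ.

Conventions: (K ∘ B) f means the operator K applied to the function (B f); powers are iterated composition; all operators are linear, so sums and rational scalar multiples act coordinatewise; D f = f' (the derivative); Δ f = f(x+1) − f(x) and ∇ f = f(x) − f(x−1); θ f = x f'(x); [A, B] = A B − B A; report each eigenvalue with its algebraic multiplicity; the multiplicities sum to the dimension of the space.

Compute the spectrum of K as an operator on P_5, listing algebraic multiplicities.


image of 1: 0
image of x: 0
image of x^2: 0
image of x^3: 0
image of x^4: 24x + 24
image of x^5: 120x^2 + 60x - 120
the matrix is upper triangular; its diagonal is (0, 0, 0, 0, 0, 0)
for a triangular matrix the eigenvalues are the diagonal entries, with algebraic multiplicity their repetition count

λ = 0 (multiplicity 6)


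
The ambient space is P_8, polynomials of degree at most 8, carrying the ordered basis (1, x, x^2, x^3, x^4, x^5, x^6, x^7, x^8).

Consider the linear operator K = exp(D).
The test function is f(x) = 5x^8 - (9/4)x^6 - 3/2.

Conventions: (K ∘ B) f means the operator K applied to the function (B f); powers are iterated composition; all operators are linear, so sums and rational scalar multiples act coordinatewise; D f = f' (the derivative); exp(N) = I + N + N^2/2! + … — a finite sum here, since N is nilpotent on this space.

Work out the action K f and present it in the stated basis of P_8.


order-1 term: 40x^7 - (27/2)x^5
order-2 term: 140x^6 - (135/4)x^4
order-3 term: 280x^5 - 45x^3
order-4 term: 350x^4 - (135/4)x^2
order-5 term: 280x^3 - (27/2)x
order-6 term: 140x^2 - 9/4
order-7 term: 40x
order-8 term: 5
the series for exp(D) f terminates at order 8
exp(D) f = 5x^8 + 40x^7 + (551/4)x^6 + (533/2)x^5 + (1265/4)x^4 + 235x^3 + (425/4)x^2 + (53/2)x + 5/4

the image equals g(x) = 5x^8 + 40x^7 + (551/4)x^6 + (533/2)x^5 + (1265/4)x^4 + 235x^3 + (425/4)x^2 + (53/2)x + 5/4


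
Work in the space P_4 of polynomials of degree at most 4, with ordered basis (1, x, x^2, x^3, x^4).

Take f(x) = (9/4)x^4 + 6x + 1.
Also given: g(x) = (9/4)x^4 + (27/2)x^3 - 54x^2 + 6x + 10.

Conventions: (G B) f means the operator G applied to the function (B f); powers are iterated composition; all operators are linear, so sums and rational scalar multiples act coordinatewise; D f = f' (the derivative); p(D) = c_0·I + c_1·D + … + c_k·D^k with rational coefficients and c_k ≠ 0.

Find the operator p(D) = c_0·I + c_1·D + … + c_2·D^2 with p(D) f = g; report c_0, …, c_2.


c_0 = 1, c_1 = 3/2, c_2 = -2

D^0 f = (9/4)x^4 + 6x + 1
D^1 f = 9x^3 + 6
D^2 f = 27x^2
matching coefficients of g against c_0 f + c_1 Df + … from the top degree down determines the c_i
solution: c_0 = 1, c_1 = 3/2, c_2 = -2


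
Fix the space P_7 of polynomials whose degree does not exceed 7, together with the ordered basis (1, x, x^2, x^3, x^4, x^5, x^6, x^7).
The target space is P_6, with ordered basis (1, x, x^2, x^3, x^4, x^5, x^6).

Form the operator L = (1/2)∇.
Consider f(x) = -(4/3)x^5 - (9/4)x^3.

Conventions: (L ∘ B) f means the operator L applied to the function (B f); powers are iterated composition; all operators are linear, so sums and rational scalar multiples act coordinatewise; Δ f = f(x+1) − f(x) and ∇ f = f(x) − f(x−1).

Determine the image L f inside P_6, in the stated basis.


∇ f = -(20/3)x^4 + (40/3)x^3 - (241/12)x^2 + (161/12)x - 43/12
((1/2)∇) f = -(10/3)x^4 + (20/3)x^3 - (241/24)x^2 + (161/24)x - 43/24

g(x) = -(10/3)x^4 + (20/3)x^3 - (241/24)x^2 + (161/24)x - 43/24


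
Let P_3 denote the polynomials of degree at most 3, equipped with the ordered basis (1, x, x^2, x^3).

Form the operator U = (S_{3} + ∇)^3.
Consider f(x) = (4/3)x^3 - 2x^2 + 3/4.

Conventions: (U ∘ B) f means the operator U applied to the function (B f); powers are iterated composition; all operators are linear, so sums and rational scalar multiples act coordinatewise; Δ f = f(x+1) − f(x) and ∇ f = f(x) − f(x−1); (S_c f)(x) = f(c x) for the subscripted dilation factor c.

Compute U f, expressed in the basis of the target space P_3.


the result is g(x) = 26244x^3 + 2754x^2 - 3432x + 10513/12

S_{3} f = 36x^3 - 18x^2 + 3/4
∇ f = 4x^2 - 8x + 10/3
(S_{3} + ∇) f = 36x^3 - 14x^2 - 8x + 49/12
S_{3} (S_{3} + ∇) f = 972x^3 - 126x^2 - 24x + 49/12
∇ (S_{3} + ∇) f = 108x^2 - 136x + 42
(S_{3} + ∇) (S_{3} + ∇) f = 972x^3 - 18x^2 - 160x + 553/12
S_{3} (S_{3} + ∇) (S_{3} + ∇) f = 26244x^3 - 162x^2 - 480x + 553/12
∇ (S_{3} + ∇) (S_{3} + ∇) f = 2916x^2 - 2952x + 830
(S_{3} + ∇) (S_{3} + ∇) (S_{3} + ∇) f = 26244x^3 + 2754x^2 - 3432x + 10513/12


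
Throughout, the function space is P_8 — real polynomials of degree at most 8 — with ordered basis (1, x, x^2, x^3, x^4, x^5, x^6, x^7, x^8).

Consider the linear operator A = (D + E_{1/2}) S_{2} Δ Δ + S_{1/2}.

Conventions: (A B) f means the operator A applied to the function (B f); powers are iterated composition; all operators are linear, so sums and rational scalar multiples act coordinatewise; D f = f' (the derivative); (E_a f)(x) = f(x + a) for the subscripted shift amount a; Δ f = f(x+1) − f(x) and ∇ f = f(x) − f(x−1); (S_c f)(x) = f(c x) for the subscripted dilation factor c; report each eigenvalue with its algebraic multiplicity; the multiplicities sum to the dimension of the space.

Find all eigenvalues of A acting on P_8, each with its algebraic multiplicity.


image of 1: 1
image of x: (1/2)x
image of x^2: (1/4)x^2 + 2
image of x^3: (1/8)x^3 + 12x + 24
image of x^4: (1/16)x^4 + 48x^2 + 192x + 98
image of x^5: (1/32)x^5 + 160x^3 + 960x^2 + 980x + 320
image of x^6: (1/64)x^6 + 480x^4 + 3840x^3 + 5880x^2 + 3840x + 962
image of x^7: (1/128)x^7 + 1344x^5 + 13440x^4 + 27440x^3 + 26880x^2 + 13468x + 2800
image of x^8: (1/256)x^8 + 3584x^6 + 43008x^5 + 109760x^4 + 143360x^3 + 107744x^2 + 44800x + 8066
the matrix is upper triangular; its diagonal is (1, 1/2, 1/4, 1/8, 1/16, 1/32, 1/64, 1/128, 1/256)
for a triangular matrix the eigenvalues are the diagonal entries, with algebraic multiplicity their repetition count

λ = 1/256 (multiplicity 1), λ = 1/128 (multiplicity 1), λ = 1/64 (multiplicity 1), λ = 1/32 (multiplicity 1), λ = 1/16 (multiplicity 1), λ = 1/8 (multiplicity 1), λ = 1/4 (multiplicity 1), λ = 1/2 (multiplicity 1), λ = 1 (multiplicity 1)


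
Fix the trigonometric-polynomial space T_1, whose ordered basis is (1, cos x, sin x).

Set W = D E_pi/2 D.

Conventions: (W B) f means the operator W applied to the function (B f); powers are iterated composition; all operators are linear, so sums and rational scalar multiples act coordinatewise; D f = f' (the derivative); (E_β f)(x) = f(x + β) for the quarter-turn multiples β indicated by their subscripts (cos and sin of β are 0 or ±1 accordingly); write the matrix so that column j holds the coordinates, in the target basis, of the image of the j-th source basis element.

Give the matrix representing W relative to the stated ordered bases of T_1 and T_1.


the matrix is [[0, 0, 0]; [0, 0, -1]; [0, 1, 0]] (rows listed top to bottom)

image of 1: 0
image of cos x: sin x
image of sin x: -cos x
each image's coordinates form column j of the matrix


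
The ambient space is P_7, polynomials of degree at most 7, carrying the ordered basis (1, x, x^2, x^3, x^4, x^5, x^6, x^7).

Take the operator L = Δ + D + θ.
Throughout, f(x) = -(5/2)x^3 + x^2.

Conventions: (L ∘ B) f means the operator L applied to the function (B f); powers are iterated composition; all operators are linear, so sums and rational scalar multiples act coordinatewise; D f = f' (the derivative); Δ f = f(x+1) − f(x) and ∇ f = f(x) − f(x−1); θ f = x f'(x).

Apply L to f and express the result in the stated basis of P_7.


the result is g(x) = -(15/2)x^3 - 13x^2 - (7/2)x - 3/2

Δ f = -(15/2)x^2 - (11/2)x - 3/2
D f = -(15/2)x^2 + 2x
θ f = -(15/2)x^3 + 2x^2
(Δ + D + θ) f = -(15/2)x^3 - 13x^2 - (7/2)x - 3/2


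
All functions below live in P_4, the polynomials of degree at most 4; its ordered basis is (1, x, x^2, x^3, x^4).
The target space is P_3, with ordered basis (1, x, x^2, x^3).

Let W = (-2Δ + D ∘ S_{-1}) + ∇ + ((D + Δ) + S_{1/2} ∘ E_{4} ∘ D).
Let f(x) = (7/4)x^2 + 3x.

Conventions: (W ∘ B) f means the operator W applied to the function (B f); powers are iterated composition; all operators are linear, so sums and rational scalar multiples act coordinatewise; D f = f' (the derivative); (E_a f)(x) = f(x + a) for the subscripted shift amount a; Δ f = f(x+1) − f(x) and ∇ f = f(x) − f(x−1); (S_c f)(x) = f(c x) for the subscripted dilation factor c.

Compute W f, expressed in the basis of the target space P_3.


Δ f = (7/2)x + 19/4
(-2Δ) f = -7x - 19/2
S_{-1} f = (7/4)x^2 - 3x
D S_{-1} f = (7/2)x - 3
(-2Δ + D ∘ S_{-1}) f = -(7/2)x - 25/2
∇ f = (7/2)x + 5/4
D f = (7/2)x + 3
Δ f = (7/2)x + 19/4
(D + Δ) f = 7x + 31/4
D f = (7/2)x + 3
E_{4} D f = (7/2)x + 17
S_{1/2} E_{4} D f = (7/4)x + 17
((D + Δ) + S_{1/2} ∘ E_{4} ∘ D) f = (35/4)x + 99/4
((-2Δ + D ∘ S_{-1}) + ∇ + ((D + Δ) + S_{1/2} ∘ E_{4} ∘ D)) f = (35/4)x + 27/2

the result is g(x) = (35/4)x + 27/2


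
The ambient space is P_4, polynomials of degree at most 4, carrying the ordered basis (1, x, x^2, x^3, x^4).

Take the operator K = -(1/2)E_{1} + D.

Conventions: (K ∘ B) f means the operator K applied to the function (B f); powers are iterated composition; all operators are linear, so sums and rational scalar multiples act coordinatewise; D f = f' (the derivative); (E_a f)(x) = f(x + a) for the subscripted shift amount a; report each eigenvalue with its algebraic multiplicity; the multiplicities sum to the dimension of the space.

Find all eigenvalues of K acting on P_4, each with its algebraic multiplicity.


image of 1: -1/2
image of x: -(1/2)x + 1/2
image of x^2: -(1/2)x^2 + x - 1/2
image of x^3: -(1/2)x^3 + (3/2)x^2 - (3/2)x - 1/2
image of x^4: -(1/2)x^4 + 2x^3 - 3x^2 - 2x - 1/2
the matrix is upper triangular; its diagonal is (-1/2, -1/2, -1/2, -1/2, -1/2)
for a triangular matrix the eigenvalues are the diagonal entries, with algebraic multiplicity their repetition count

λ = -1/2 (multiplicity 5)


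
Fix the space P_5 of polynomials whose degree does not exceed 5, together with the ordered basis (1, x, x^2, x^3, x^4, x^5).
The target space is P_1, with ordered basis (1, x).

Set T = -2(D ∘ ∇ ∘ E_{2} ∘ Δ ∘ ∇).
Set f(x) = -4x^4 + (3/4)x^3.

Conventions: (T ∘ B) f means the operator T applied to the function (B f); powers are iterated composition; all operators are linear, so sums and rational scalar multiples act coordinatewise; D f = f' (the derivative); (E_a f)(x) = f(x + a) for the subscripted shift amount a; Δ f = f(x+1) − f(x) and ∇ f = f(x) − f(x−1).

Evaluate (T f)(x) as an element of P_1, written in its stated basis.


the result is g(x) = 192

∇ f = -16x^3 + (105/4)x^2 - (73/4)x + 19/4
Δ ∇ f = -48x^2 + (9/2)x - 8
E_{2} Δ ∇ f = -48x^2 - (375/2)x - 191
∇ (E_{2} ∘ Δ ∘ ∇) f = -96x - 279/2
D ∇ (E_{2} ∘ Δ ∘ ∇) f = -96
(-2(D ∘ ∇ ∘ E_{2} ∘ Δ ∘ ∇)) f = 192
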